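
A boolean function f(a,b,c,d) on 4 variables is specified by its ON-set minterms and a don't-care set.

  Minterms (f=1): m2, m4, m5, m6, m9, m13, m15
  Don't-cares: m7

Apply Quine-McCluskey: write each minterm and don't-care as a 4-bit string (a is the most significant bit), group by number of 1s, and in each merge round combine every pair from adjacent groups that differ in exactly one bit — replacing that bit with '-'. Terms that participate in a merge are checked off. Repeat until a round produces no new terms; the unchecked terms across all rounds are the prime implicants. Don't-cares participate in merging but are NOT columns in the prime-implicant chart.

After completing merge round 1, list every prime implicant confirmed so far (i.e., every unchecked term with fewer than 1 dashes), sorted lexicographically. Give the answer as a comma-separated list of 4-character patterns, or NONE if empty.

NONE

size-2^0 implicants → 0010(✓)  0100(✓)  0101(✓)  0110(✓)  0111(✓)  1001(✓)  1101(✓)  1111(✓)
size-2^1 implicants → -101(✓)  -111(✓)  0-10  01-0(✓)  01-1(✓)  010-(✓)  011-(✓)  1-01  11-1(✓)
size-2^2 implicants → -1-1  01--
Unchecked terms (primes): -1-1, 0-10, 01--, 1-01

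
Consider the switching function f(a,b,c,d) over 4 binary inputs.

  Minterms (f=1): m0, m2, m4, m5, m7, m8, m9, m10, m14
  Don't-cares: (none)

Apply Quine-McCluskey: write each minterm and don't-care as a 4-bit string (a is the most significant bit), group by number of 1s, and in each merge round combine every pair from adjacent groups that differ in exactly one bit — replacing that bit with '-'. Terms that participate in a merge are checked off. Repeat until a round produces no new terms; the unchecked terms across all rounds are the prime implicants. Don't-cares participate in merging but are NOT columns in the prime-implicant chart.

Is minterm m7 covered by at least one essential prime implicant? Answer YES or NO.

YES

size-2^0 implicants → 0000(✓)  0010(✓)  0100(✓)  0101(✓)  0111(✓)  1000(✓)  1001(✓)  1010(✓)  1110(✓)
size-2^1 implicants → -000(✓)  -010(✓)  0-00  00-0(✓)  01-1  010-  1-10  10-0(✓)  100-
size-2^2 implicants → -0-0
Unchecked terms (primes): -0-0, 0-00, 01-1, 010-, 1-10, 100-
Minterm coverage:
  m0 ⊆ -0-0,0-00
  m2 ⊆ -0-0 [E]
  m4 ⊆ 0-00,010-
  m5 ⊆ 01-1,010-
  m7 ⊆ 01-1 [E]
  m8 ⊆ -0-0,100-
  m9 ⊆ 100- [E]
  m10 ⊆ -0-0,1-10
  m14 ⊆ 1-10 [E]
E = {-0-0, 01-1, 1-10, 100-}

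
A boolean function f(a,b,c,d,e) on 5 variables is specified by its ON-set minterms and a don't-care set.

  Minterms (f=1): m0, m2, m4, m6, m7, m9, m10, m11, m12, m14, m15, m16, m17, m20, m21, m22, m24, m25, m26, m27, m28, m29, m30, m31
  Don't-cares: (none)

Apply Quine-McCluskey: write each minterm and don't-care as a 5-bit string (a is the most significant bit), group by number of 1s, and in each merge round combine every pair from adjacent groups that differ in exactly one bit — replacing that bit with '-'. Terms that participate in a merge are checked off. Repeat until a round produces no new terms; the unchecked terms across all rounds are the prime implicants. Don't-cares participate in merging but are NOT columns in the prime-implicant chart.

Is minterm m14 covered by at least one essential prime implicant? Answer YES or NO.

YES

Round 0: 00000✓ 00010✓ 00100✓ 00110✓ 00111✓ 01001✓ 01010✓ 01011✓ 01100✓ 01110✓ 01111✓ 10000✓ 10001✓ 10100✓ 10101✓ 10110✓ 11000✓ 11001✓ 11010✓ 11011✓ 11100✓ 11101✓ 11110✓ 11111✓
Round 1: -0000✓ -0100✓ -0110✓ -1001✓ -1010✓ -1011✓ -1100✓ -1110✓ -1111✓ 0-010✓ 0-100✓ 0-110✓ 0-111✓ 00-00✓ 00-10✓ 000-0✓ 001-0✓ 0011-✓ 01-10✓ 01-11✓ 010-1✓ 0101-✓ 011-0✓ 0111-✓ 1-000✓ 1-001✓ 1-100✓ 1-101✓ 1-110✓ 10-00✓ 10-01✓ 1000-✓ 101-0✓ 1010-✓ 11-00✓ 11-01✓ 11-10✓ 11-11✓ 110-0✓ 110-1✓ 1100-✓ 1101-✓ 111-0✓ 111-1✓ 1110-✓ 1111-✓
Round 2: --100✓ --110✓ -0-00 -01-0✓ -1-10✓ -1-11✓ -10-1 -101-✓ -11-0✓ -111-✓ 0--10 0-1-0✓ 0-11- 00--0 01-1-✓ 1--00✓ 1--01✓ 1-00-✓ 1-1-0✓ 1-10-✓ 10-0-✓ 11--0✓ 11--1✓ 11-0-✓ 11-1-✓ 110--✓ 111--✓
Round 3: --1-0 -1-1- 1--0- 11---
PIs = {--1-0, -0-00, -1-1-, -10-1, 0--10, 0-11-, 00--0, 1--0-, 11---}
Coverage chart:
  m0: -0-00,00--0
  m2: 0--10,00--0
  m4: --1-0,-0-00,00--0
  m6: --1-0,0--10,0-11-,00--0
  m7: 0-11- ←essential
  m9: -10-1 ←essential
  m10: -1-1-,0--10
  m11: -1-1-,-10-1
  m12: --1-0 ←essential
  m14: --1-0,-1-1-,0--10,0-11-
  m15: -1-1-,0-11-
  m16: -0-00,1--0-
  m17: 1--0- ←essential
  m20: --1-0,-0-00,1--0-
  m21: 1--0- ←essential
  m22: --1-0 ←essential
  m24: 1--0-,11---
  m25: -10-1,1--0-,11---
  m26: -1-1-,11---
  m27: -1-1-,-10-1,11---
  m28: --1-0,1--0-,11---
  m29: 1--0-,11---
  m30: --1-0,-1-1-,11---
  m31: -1-1-,11---
Essential: --1-0, -10-1, 0-11-, 1--0-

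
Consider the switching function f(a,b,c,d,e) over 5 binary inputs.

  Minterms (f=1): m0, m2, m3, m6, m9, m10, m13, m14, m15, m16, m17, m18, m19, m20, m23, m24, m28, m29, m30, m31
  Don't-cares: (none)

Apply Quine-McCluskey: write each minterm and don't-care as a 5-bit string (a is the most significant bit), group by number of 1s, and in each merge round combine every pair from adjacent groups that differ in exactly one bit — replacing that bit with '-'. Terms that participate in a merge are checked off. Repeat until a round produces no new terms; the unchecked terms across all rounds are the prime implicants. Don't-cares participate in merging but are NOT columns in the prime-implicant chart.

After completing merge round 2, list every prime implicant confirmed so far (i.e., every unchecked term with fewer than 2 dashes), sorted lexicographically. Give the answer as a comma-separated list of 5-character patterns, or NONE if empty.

[col 0] 00000*, 00010*, 00011*, 00110*, 01001*, 01010*, 01101*, 01110*, 01111*, 10000*, 10001*, 10010*, 10011*, 10100*, 10111*, 11000*, 11100*, 11101*, 11110*, 11111*
[col 1] -0000*, -0010*, -0011*, -1101*, -1110*, -1111*, 0-010*, 0-110*, 00-10*, 000-0*, 0001-*, 01-01, 01-10*, 011-1*, 0111-*, 1-000*, 1-100*, 1-111, 10-00*, 10-11, 100-0*, 100-1*, 1000-*, 1001-*, 11-00*, 111-0*, 111-1*, 1110-*, 1111-*
[col 2] -00-0, -001-, -11-1, -111-, 0--10, 1--00, 100--, 111--
Prime implicants: -00-0, -001-, -11-1, -111-, 0--10, 01-01, 1--00, 1-111, 10-11, 100--, 111--

01-01, 1-111, 10-11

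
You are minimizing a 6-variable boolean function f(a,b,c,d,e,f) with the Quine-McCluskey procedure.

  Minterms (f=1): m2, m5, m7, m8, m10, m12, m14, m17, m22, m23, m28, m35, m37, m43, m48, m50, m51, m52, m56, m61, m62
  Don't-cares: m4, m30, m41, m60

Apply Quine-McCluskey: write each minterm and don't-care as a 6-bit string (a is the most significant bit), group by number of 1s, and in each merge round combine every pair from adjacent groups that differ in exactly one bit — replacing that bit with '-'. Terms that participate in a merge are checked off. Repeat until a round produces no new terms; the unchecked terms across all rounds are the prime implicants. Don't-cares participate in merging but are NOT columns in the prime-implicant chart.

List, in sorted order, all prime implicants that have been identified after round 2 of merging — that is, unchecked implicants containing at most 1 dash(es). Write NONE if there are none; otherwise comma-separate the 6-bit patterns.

Round 0: 000010✓ 000100✓ 000101✓ 000111✓ 001000✓ 001010✓ 001100✓ 001110✓ 010001 010110✓ 010111✓ 011100✓ 011110✓ 100011✓ 100101✓ 101001✓ 101011✓ 110000✓ 110010✓ 110011✓ 110100✓ 111000✓ 111100✓ 111101✓ 111110✓
Round 1: -00101 -11100✓ -11110✓ 0-0111 0-1100✓ 0-1110✓ 00-010 00-100 0001-1 00010- 001-00✓ 001-10✓ 0010-0✓ 0011-0✓ 01-110 01011- 0111-0✓ 1-0011 10-011 1010-1 11-000✓ 11-100✓ 110-00✓ 1100-0 11001- 111-00✓ 1111-0✓ 11110-
Round 2: -111-0 0-11-0 001--0 11--00
PIs = {-00101, -111-0, 0-0111, 0-11-0, 00-010, 00-100, 0001-1, 00010-, 001--0, 01-110, 010001, 01011-, 1-0011, 10-011, 1010-1, 11--00, 1100-0, 11001-, 11110-}

-00101, 0-0111, 00-010, 00-100, 0001-1, 00010-, 01-110, 010001, 01011-, 1-0011, 10-011, 1010-1, 1100-0, 11001-, 11110-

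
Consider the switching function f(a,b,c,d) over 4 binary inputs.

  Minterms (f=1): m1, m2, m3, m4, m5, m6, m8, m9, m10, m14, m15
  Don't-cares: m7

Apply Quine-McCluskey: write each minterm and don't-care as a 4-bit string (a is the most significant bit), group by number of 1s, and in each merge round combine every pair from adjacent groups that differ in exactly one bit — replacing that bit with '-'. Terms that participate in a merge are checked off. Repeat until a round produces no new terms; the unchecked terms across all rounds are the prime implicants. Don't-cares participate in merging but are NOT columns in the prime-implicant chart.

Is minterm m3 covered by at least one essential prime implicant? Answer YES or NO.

NO

size-2^0 implicants → 0001(✓)  0010(✓)  0011(✓)  0100(✓)  0101(✓)  0110(✓)  0111(✓)  1000(✓)  1001(✓)  1010(✓)  1110(✓)  1111(✓)
size-2^1 implicants → -001  -010(✓)  -110(✓)  -111(✓)  0-01(✓)  0-10(✓)  0-11(✓)  00-1(✓)  001-(✓)  01-0(✓)  01-1(✓)  010-(✓)  011-(✓)  1-10(✓)  10-0  100-  111-(✓)
size-2^2 implicants → --10  -11-  0--1  0-1-  01--
Unchecked terms (primes): --10, -001, -11-, 0--1, 0-1-, 01--, 10-0, 100-
Minterm coverage:
  m1 ⊆ -001,0--1
  m2 ⊆ --10,0-1-
  m3 ⊆ 0--1,0-1-
  m4 ⊆ 01-- [E]
  m5 ⊆ 0--1,01--
  m6 ⊆ --10,-11-,0-1-,01--
  m8 ⊆ 10-0,100-
  m9 ⊆ -001,100-
  m10 ⊆ --10,10-0
  m14 ⊆ --10,-11-
  m15 ⊆ -11- [E]
E = {-11-, 01--}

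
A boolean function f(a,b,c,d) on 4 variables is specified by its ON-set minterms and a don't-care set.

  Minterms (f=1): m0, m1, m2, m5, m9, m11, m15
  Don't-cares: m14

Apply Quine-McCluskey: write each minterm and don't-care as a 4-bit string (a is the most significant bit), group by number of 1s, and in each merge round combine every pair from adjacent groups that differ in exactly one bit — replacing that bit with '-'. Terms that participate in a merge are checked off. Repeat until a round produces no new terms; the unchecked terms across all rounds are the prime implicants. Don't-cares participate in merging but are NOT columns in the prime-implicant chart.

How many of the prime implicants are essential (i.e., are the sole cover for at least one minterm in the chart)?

2

[col 0] 0000*, 0001*, 0010*, 0101*, 1001*, 1011*, 1110*, 1111*
[col 1] -001, 0-01, 00-0, 000-, 1-11, 10-1, 111-
Prime implicants: -001, 0-01, 00-0, 000-, 1-11, 10-1, 111-
PI chart (minterm → PIs covering it):
  0 | 00-0,000-
  1 | -001,0-01,000-
  2 | 00-0  (sole → essential)
  5 | 0-01  (sole → essential)
  9 | -001,10-1
  11 | 1-11,10-1
  15 | 1-11,111-
Essential prime implicants: 0-01, 00-0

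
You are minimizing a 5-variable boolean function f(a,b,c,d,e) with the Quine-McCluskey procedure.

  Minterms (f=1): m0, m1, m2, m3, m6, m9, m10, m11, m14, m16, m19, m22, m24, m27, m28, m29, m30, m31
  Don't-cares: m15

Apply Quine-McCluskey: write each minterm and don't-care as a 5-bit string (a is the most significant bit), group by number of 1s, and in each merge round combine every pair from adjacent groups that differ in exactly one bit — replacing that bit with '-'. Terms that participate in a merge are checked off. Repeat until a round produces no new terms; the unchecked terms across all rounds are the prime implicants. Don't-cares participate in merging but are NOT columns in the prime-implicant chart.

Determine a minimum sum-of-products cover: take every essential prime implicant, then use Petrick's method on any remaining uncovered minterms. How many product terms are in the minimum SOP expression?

[col 0] 00000*, 00001*, 00010*, 00011*, 00110*, 01001*, 01010*, 01011*, 01110*, 01111*, 10000*, 10011*, 10110*, 11000*, 11011*, 11100*, 11101*, 11110*, 11111*
[col 1] -0000, -0011*, -0110*, -1011*, -1110*, -1111*, 0-001*, 0-010*, 0-011*, 0-110*, 00-10*, 000-0*, 000-1*, 0000-*, 0001-*, 01-10*, 01-11*, 010-1*, 0101-*, 0111-*, 1-000, 1-011*, 1-110*, 11-00, 11-11*, 111-0*, 111-1*, 1110-*, 1111-*
[col 2] --011, --110, -1-11, -111-, 0--10, 0-0-1, 0-01-, 000--, 01-1-, 111--
Prime implicants: --011, --110, -0000, -1-11, -111-, 0--10, 0-0-1, 0-01-, 000--, 01-1-, 1-000, 11-00, 111--
PI chart (minterm → PIs covering it):
  0 | -0000,000--
  1 | 0-0-1,000--
  2 | 0--10,0-01-,000--
  3 | --011,0-0-1,0-01-,000--
  6 | --110,0--10
  9 | 0-0-1  (sole → essential)
  10 | 0--10,0-01-,01-1-
  11 | --011,-1-11,0-0-1,0-01-,01-1-
  14 | --110,-111-,0--10,01-1-
  16 | -0000,1-000
  19 | --011  (sole → essential)
  22 | --110  (sole → essential)
  24 | 1-000,11-00
  27 | --011,-1-11
  28 | 11-00,111--
  29 | 111--  (sole → essential)
  30 | --110,-111-,111--
  31 | -1-11,-111-,111--
Essential prime implicants: --011, --110, 0-0-1, 111--
Petrick residual → -0000, 0--10, 1-000
Minimum SOP uses 7 PIs: c'de + cde' + b'c'd'e' + a'de' + a'c'e + ac'd'e' + abc

7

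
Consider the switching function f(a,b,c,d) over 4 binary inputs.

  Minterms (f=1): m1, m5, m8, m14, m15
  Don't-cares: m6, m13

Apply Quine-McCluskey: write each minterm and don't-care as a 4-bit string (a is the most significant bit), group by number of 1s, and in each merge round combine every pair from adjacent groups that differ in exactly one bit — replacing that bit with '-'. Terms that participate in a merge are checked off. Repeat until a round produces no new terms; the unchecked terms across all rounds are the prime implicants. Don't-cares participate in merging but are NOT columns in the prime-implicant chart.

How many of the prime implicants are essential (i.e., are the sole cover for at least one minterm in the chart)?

2

size-2^0 implicants → 0001(✓)  0101(✓)  0110(✓)  1000  1101(✓)  1110(✓)  1111(✓)
size-2^1 implicants → -101  -110  0-01  11-1  111-
Unchecked terms (primes): -101, -110, 0-01, 1000, 11-1, 111-
Minterm coverage:
  m1 ⊆ 0-01 [E]
  m5 ⊆ -101,0-01
  m8 ⊆ 1000 [E]
  m14 ⊆ -110,111-
  m15 ⊆ 11-1,111-
E = {0-01, 1000}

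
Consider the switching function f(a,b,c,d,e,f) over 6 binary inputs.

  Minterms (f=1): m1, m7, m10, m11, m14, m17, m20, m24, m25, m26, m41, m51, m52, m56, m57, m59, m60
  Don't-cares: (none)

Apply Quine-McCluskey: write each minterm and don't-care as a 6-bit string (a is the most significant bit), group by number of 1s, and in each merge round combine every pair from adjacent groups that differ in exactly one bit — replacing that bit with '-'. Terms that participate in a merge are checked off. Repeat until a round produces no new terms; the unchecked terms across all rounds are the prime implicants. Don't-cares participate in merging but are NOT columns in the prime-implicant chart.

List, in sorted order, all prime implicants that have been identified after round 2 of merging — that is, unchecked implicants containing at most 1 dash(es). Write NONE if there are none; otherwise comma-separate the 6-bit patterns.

-10100, 0-0001, 0-1010, 000111, 001-10, 00101-, 01-001, 0110-0, 1-1001, 11-011, 11-100, 111-00, 1110-1

size-2^0 implicants → 000001(✓)  000111  001010(✓)  001011(✓)  001110(✓)  010001(✓)  010100(✓)  011000(✓)  011001(✓)  011010(✓)  101001(✓)  110011(✓)  110100(✓)  111000(✓)  111001(✓)  111011(✓)  111100(✓)
size-2^1 implicants → -10100  -11000(✓)  -11001(✓)  0-0001  0-1010  001-10  00101-  01-001  0110-0  01100-(✓)  1-1001  11-011  11-100  111-00  1110-1  11100-(✓)
size-2^2 implicants → -1100-
Unchecked terms (primes): -10100, -1100-, 0-0001, 0-1010, 000111, 001-10, 00101-, 01-001, 0110-0, 1-1001, 11-011, 11-100, 111-00, 1110-1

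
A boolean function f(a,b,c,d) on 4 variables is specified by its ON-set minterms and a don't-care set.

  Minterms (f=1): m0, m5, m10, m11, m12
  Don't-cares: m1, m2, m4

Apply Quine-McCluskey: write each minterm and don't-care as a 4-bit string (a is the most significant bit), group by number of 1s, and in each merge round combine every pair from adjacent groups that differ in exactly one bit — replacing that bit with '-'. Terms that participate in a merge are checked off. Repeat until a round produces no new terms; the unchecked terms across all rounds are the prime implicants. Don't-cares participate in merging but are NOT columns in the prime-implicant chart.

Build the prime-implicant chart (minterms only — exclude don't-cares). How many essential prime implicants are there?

size-2^0 implicants → 0000(✓)  0001(✓)  0010(✓)  0100(✓)  0101(✓)  1010(✓)  1011(✓)  1100(✓)
size-2^1 implicants → -010  -100  0-00(✓)  0-01(✓)  00-0  000-(✓)  010-(✓)  101-
size-2^2 implicants → 0-0-
Unchecked terms (primes): -010, -100, 0-0-, 00-0, 101-
Minterm coverage:
  m0 ⊆ 0-0-,00-0
  m5 ⊆ 0-0- [E]
  m10 ⊆ -010,101-
  m11 ⊆ 101- [E]
  m12 ⊆ -100 [E]
E = {-100, 0-0-, 101-}

3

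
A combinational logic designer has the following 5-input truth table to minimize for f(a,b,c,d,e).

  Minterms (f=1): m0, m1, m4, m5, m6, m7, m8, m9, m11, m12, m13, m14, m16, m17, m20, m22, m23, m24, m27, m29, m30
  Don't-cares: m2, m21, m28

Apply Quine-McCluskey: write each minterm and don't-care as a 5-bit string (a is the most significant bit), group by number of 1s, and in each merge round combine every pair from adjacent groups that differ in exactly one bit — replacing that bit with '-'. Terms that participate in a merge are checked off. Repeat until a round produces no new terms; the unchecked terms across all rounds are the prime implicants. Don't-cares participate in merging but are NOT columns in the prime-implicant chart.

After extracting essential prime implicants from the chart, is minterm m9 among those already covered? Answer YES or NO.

NO

Round 0: 00000✓ 00001✓ 00010✓ 00100✓ 00101✓ 00110✓ 00111✓ 01000✓ 01001✓ 01011✓ 01100✓ 01101✓ 01110✓ 10000✓ 10001✓ 10100✓ 10101✓ 10110✓ 10111✓ 11000✓ 11011✓ 11100✓ 11101✓ 11110✓
Round 1: -0000✓ -0001✓ -0100✓ -0101✓ -0110✓ -0111✓ -1000✓ -1011 -1100✓ -1101✓ -1110✓ 0-000✓ 0-001✓ 0-100✓ 0-101✓ 0-110✓ 00-00✓ 00-01✓ 00-10✓ 000-0✓ 0000-✓ 001-0✓ 001-1✓ 0010-✓ 0011-✓ 01-00✓ 01-01✓ 010-1 0100-✓ 011-0✓ 0110-✓ 1-000✓ 1-100✓ 1-101✓ 1-110✓ 10-00✓ 10-01✓ 1000-✓ 101-0✓ 101-1✓ 1010-✓ 1011-✓ 11-00✓ 111-0✓ 1110-✓
Round 2: --000✓ --100✓ --101✓ --110✓ -0-00✓ -0-01✓ -000-✓ -01-0✓ -01-1✓ -010-✓ -011-✓ -1-00✓ -11-0✓ -110-✓ 0--00✓ 0--01✓ 0-00-✓ 0-1-0✓ 0-10-✓ 00--0 00-0-✓ 001--✓ 01-0-✓ 1--00✓ 1-1-0✓ 1-10-✓ 10-0-✓ 101--✓
Round 3: ---00 --1-0 --10- -0-0- -01-- 0--0-
PIs = {---00, --1-0, --10-, -0-0-, -01--, -1011, 0--0-, 00--0, 010-1}
Coverage chart:
  m0: ---00,-0-0-,0--0-,00--0
  m1: -0-0-,0--0-
  m4: ---00,--1-0,--10-,-0-0-,-01--,0--0-,00--0
  m5: --10-,-0-0-,-01--,0--0-
  m6: --1-0,-01--,00--0
  m7: -01-- ←essential
  m8: ---00,0--0-
  m9: 0--0-,010-1
  m11: -1011,010-1
  m12: ---00,--1-0,--10-,0--0-
  m13: --10-,0--0-
  m14: --1-0 ←essential
  m16: ---00,-0-0-
  m17: -0-0- ←essential
  m20: ---00,--1-0,--10-,-0-0-,-01--
  m22: --1-0,-01--
  m23: -01-- ←essential
  m24: ---00 ←essential
  m27: -1011 ←essential
  m29: --10- ←essential
  m30: --1-0 ←essential
Essential: ---00, --1-0, --10-, -0-0-, -01--, -1011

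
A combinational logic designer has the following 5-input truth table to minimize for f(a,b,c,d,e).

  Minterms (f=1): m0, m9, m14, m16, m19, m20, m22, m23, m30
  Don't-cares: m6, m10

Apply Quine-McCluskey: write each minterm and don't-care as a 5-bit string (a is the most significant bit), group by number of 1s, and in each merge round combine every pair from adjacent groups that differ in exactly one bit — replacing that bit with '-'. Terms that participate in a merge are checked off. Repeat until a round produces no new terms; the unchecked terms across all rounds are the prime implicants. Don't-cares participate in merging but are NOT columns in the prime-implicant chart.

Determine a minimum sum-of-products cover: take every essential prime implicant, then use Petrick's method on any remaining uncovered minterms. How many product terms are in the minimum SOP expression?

5

Round 0: 00000✓ 00110✓ 01001 01010✓ 01110✓ 10000✓ 10011✓ 10100✓ 10110✓ 10111✓ 11110✓
Round 1: -0000 -0110✓ -1110✓ 0-110✓ 01-10 1-110✓ 10-00 10-11 101-0 1011-
Round 2: --110
PIs = {--110, -0000, 01-10, 01001, 10-00, 10-11, 101-0, 1011-}
Coverage chart:
  m0: -0000 ←essential
  m9: 01001 ←essential
  m14: --110,01-10
  m16: -0000,10-00
  m19: 10-11 ←essential
  m20: 10-00,101-0
  m22: --110,101-0,1011-
  m23: 10-11,1011-
  m30: --110 ←essential
Essential: --110, -0000, 01001, 10-11
Petrick residual → 10-00
Min cover (5 terms): cde' + b'c'd'e' + a'bc'd'e + ab'd'e' + ab'de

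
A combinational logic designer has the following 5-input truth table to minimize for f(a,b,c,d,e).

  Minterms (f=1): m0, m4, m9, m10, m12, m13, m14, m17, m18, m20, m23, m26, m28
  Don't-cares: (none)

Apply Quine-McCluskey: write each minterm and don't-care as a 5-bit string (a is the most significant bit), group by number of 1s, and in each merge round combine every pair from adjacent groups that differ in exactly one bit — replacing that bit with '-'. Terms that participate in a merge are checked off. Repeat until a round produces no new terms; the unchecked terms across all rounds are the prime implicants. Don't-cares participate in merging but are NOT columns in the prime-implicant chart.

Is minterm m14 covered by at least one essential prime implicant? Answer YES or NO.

Round 0: 00000✓ 00100✓ 01001✓ 01010✓ 01100✓ 01101✓ 01110✓ 10001 10010✓ 10100✓ 10111 11010✓ 11100✓
Round 1: -0100✓ -1010 -1100✓ 0-100✓ 00-00 01-01 01-10 011-0 0110- 1-010 1-100✓
Round 2: --100
PIs = {--100, -1010, 00-00, 01-01, 01-10, 011-0, 0110-, 1-010, 10001, 10111}
Coverage chart:
  m0: 00-00 ←essential
  m4: --100,00-00
  m9: 01-01 ←essential
  m10: -1010,01-10
  m12: --100,011-0,0110-
  m13: 01-01,0110-
  m14: 01-10,011-0
  m17: 10001 ←essential
  m18: 1-010 ←essential
  m20: --100 ←essential
  m23: 10111 ←essential
  m26: -1010,1-010
  m28: --100 ←essential
Essential: --100, 00-00, 01-01, 1-010, 10001, 10111

NO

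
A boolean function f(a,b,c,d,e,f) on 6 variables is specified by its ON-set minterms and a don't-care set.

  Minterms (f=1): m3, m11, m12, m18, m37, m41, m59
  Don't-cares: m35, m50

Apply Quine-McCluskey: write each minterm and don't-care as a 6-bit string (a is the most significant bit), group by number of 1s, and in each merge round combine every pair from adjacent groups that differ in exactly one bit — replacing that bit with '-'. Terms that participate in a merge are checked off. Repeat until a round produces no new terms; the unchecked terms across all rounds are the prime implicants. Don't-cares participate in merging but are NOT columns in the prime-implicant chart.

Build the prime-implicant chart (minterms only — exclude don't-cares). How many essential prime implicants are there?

[col 0] 000011*, 001011*, 001100, 010010*, 100011*, 100101, 101001, 110010*, 111011
[col 1] -00011, -10010, 00-011
Prime implicants: -00011, -10010, 00-011, 001100, 100101, 101001, 111011
PI chart (minterm → PIs covering it):
  3 | -00011,00-011
  11 | 00-011  (sole → essential)
  12 | 001100  (sole → essential)
  18 | -10010  (sole → essential)
  37 | 100101  (sole → essential)
  41 | 101001  (sole → essential)
  59 | 111011  (sole → essential)
Essential prime implicants: -10010, 00-011, 001100, 100101, 101001, 111011

6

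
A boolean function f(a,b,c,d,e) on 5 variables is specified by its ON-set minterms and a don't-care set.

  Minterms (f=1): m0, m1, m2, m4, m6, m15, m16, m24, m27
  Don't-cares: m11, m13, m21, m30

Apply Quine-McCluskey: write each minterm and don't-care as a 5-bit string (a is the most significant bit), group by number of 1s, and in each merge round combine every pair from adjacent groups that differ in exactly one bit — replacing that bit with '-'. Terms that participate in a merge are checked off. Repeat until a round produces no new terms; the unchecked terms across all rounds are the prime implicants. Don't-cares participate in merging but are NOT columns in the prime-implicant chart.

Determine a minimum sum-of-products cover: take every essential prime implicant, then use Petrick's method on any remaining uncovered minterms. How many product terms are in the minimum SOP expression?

Round 0: 00000✓ 00001✓ 00010✓ 00100✓ 00110✓ 01011✓ 01101✓ 01111✓ 10000✓ 10101 11000✓ 11011✓ 11110
Round 1: -0000 -1011 00-00✓ 00-10✓ 000-0✓ 0000- 001-0✓ 01-11 011-1 1-000
Round 2: 00--0
PIs = {-0000, -1011, 00--0, 0000-, 01-11, 011-1, 1-000, 10101, 11110}
Coverage chart:
  m0: -0000,00--0,0000-
  m1: 0000- ←essential
  m2: 00--0 ←essential
  m4: 00--0 ←essential
  m6: 00--0 ←essential
  m15: 01-11,011-1
  m16: -0000,1-000
  m24: 1-000 ←essential
  m27: -1011 ←essential
Essential: -1011, 00--0, 0000-, 1-000
Petrick residual → 01-11
Min cover (5 terms): bc'de + a'b'e' + a'b'c'd' + a'bde + ac'd'e'

5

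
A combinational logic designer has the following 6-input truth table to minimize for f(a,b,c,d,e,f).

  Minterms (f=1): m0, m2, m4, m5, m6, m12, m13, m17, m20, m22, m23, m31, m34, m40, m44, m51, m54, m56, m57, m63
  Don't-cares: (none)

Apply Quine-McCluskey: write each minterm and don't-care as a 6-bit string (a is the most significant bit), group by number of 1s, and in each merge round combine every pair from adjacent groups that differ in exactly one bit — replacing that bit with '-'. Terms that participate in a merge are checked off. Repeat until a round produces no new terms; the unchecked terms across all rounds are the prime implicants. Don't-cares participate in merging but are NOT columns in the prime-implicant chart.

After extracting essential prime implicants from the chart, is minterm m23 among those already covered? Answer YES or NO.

NO

[col 0] 000000*, 000010*, 000100*, 000101*, 000110*, 001100*, 001101*, 010001, 010100*, 010110*, 010111*, 011111*, 100010*, 101000*, 101100*, 110011, 110110*, 111000*, 111001*, 111111*
[col 1] -00010, -01100, -10110, -11111, 0-0100*, 0-0110*, 00-100*, 00-101*, 000-00*, 000-10*, 0000-0*, 0001-0*, 00010-*, 00110-*, 01-111, 0101-0*, 01011-, 1-1000, 101-00, 11100-
[col 2] 0-01-0, 00-10-, 000--0
Prime implicants: -00010, -01100, -10110, -11111, 0-01-0, 00-10-, 000--0, 01-111, 010001, 01011-, 1-1000, 101-00, 110011, 11100-
PI chart (minterm → PIs covering it):
  0 | 000--0  (sole → essential)
  2 | -00010,000--0
  4 | 0-01-0,00-10-,000--0
  5 | 00-10-  (sole → essential)
  6 | 0-01-0,000--0
  12 | -01100,00-10-
  13 | 00-10-  (sole → essential)
  17 | 010001  (sole → essential)
  20 | 0-01-0  (sole → essential)
  22 | -10110,0-01-0,01011-
  23 | 01-111,01011-
  31 | -11111,01-111
  34 | -00010  (sole → essential)
  40 | 1-1000,101-00
  44 | -01100,101-00
  51 | 110011  (sole → essential)
  54 | -10110  (sole → essential)
  56 | 1-1000,11100-
  57 | 11100-  (sole → essential)
  63 | -11111  (sole → essential)
Essential prime implicants: -00010, -10110, -11111, 0-01-0, 00-10-, 000--0, 010001, 110011, 11100-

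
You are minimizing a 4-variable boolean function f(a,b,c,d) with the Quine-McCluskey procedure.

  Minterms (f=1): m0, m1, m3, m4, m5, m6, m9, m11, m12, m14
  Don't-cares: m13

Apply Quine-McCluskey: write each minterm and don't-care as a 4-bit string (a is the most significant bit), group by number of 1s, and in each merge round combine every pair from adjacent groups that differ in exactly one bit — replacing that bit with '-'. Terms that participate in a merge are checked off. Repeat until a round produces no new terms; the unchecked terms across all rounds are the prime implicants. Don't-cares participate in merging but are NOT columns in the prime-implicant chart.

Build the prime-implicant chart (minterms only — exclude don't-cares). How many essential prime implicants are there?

size-2^0 implicants → 0000(✓)  0001(✓)  0011(✓)  0100(✓)  0101(✓)  0110(✓)  1001(✓)  1011(✓)  1100(✓)  1101(✓)  1110(✓)
size-2^1 implicants → -001(✓)  -011(✓)  -100(✓)  -101(✓)  -110(✓)  0-00(✓)  0-01(✓)  00-1(✓)  000-(✓)  01-0(✓)  010-(✓)  1-01(✓)  10-1(✓)  11-0(✓)  110-(✓)
size-2^2 implicants → --01  -0-1  -1-0  -10-  0-0-
Unchecked terms (primes): --01, -0-1, -1-0, -10-, 0-0-
Minterm coverage:
  m0 ⊆ 0-0- [E]
  m1 ⊆ --01,-0-1,0-0-
  m3 ⊆ -0-1 [E]
  m4 ⊆ -1-0,-10-,0-0-
  m5 ⊆ --01,-10-,0-0-
  m6 ⊆ -1-0 [E]
  m9 ⊆ --01,-0-1
  m11 ⊆ -0-1 [E]
  m12 ⊆ -1-0,-10-
  m14 ⊆ -1-0 [E]
E = {-0-1, -1-0, 0-0-}

3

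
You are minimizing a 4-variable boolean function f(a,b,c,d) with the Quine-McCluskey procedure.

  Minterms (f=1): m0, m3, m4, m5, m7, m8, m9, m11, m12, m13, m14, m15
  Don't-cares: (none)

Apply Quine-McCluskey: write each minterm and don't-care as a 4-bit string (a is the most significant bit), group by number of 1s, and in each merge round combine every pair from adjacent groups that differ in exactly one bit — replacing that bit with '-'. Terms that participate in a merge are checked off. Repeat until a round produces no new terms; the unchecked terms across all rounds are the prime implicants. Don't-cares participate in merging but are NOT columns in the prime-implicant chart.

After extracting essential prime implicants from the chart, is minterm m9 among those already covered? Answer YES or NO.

[col 0] 0000*, 0011*, 0100*, 0101*, 0111*, 1000*, 1001*, 1011*, 1100*, 1101*, 1110*, 1111*
[col 1] -000*, -011*, -100*, -101*, -111*, 0-00*, 0-11*, 01-1*, 010-*, 1-00*, 1-01*, 1-11*, 10-1*, 100-*, 11-0*, 11-1*, 110-*, 111-*
[col 2] --00, --11, -1-1, -10-, 1--1, 1-0-, 11--
Prime implicants: --00, --11, -1-1, -10-, 1--1, 1-0-, 11--
PI chart (minterm → PIs covering it):
  0 | --00  (sole → essential)
  3 | --11  (sole → essential)
  4 | --00,-10-
  5 | -1-1,-10-
  7 | --11,-1-1
  8 | --00,1-0-
  9 | 1--1,1-0-
  11 | --11,1--1
  12 | --00,-10-,1-0-,11--
  13 | -1-1,-10-,1--1,1-0-,11--
  14 | 11--  (sole → essential)
  15 | --11,-1-1,1--1,11--
Essential prime implicants: --00, --11, 11--

NO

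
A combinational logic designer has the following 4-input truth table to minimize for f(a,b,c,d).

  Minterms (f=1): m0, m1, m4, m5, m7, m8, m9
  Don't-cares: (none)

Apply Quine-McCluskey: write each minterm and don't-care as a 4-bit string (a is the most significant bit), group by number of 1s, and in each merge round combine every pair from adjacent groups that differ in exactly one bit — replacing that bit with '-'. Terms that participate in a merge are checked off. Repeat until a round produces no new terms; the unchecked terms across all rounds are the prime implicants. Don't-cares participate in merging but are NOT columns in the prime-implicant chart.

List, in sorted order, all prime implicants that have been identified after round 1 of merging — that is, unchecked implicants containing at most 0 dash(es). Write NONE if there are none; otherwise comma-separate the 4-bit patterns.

NONE

size-2^0 implicants → 0000(✓)  0001(✓)  0100(✓)  0101(✓)  0111(✓)  1000(✓)  1001(✓)
size-2^1 implicants → -000(✓)  -001(✓)  0-00(✓)  0-01(✓)  000-(✓)  01-1  010-(✓)  100-(✓)
size-2^2 implicants → -00-  0-0-
Unchecked terms (primes): -00-, 0-0-, 01-1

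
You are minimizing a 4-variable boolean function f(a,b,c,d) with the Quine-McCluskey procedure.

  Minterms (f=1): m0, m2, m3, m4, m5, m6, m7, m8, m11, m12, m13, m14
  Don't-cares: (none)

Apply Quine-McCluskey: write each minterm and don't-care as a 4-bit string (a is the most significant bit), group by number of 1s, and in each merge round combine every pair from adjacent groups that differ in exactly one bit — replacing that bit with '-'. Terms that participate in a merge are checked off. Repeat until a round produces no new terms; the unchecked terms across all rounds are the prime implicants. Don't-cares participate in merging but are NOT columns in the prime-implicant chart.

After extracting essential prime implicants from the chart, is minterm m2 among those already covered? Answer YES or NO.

NO

[col 0] 0000*, 0010*, 0011*, 0100*, 0101*, 0110*, 0111*, 1000*, 1011*, 1100*, 1101*, 1110*
[col 1] -000*, -011, -100*, -101*, -110*, 0-00*, 0-10*, 0-11*, 00-0*, 001-*, 01-0*, 01-1*, 010-*, 011-*, 1-00*, 11-0*, 110-*
[col 2] --00, -1-0, -10-, 0--0, 0-1-, 01--
Prime implicants: --00, -011, -1-0, -10-, 0--0, 0-1-, 01--
PI chart (minterm → PIs covering it):
  0 | --00,0--0
  2 | 0--0,0-1-
  3 | -011,0-1-
  4 | --00,-1-0,-10-,0--0,01--
  5 | -10-,01--
  6 | -1-0,0--0,0-1-,01--
  7 | 0-1-,01--
  8 | --00  (sole → essential)
  11 | -011  (sole → essential)
  12 | --00,-1-0,-10-
  13 | -10-  (sole → essential)
  14 | -1-0  (sole → essential)
Essential prime implicants: --00, -011, -1-0, -10-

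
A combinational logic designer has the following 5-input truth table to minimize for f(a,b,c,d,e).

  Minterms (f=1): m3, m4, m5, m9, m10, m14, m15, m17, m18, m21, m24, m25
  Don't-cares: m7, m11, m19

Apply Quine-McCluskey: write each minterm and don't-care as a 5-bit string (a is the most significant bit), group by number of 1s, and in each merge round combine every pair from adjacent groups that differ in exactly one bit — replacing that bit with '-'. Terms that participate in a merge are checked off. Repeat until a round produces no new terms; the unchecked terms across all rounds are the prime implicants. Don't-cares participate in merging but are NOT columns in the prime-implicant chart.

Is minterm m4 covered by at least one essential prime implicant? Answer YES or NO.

YES

Round 0: 00011✓ 00100✓ 00101✓ 00111✓ 01001✓ 01010✓ 01011✓ 01110✓ 01111✓ 10001✓ 10010✓ 10011✓ 10101✓ 11000✓ 11001✓
Round 1: -0011 -0101 -1001 0-011✓ 0-111✓ 00-11✓ 001-1 0010- 01-10✓ 01-11✓ 010-1 0101-✓ 0111-✓ 1-001 10-01 100-1 1001- 1100-
Round 2: 0--11 01-1-
PIs = {-0011, -0101, -1001, 0--11, 001-1, 0010-, 01-1-, 010-1, 1-001, 10-01, 100-1, 1001-, 1100-}
Coverage chart:
  m3: -0011,0--11
  m4: 0010- ←essential
  m5: -0101,001-1,0010-
  m9: -1001,010-1
  m10: 01-1- ←essential
  m14: 01-1- ←essential
  m15: 0--11,01-1-
  m17: 1-001,10-01,100-1
  m18: 1001- ←essential
  m21: -0101,10-01
  m24: 1100- ←essential
  m25: -1001,1-001,1100-
Essential: 0010-, 01-1-, 1001-, 1100-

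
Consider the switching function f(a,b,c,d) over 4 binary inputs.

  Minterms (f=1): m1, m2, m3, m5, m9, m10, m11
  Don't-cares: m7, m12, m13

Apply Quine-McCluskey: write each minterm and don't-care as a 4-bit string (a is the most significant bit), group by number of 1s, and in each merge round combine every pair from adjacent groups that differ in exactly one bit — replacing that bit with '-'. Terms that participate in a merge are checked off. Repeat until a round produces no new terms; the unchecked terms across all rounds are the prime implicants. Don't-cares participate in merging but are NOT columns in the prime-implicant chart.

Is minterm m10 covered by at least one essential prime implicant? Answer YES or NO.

YES

Round 0: 0001✓ 0010✓ 0011✓ 0101✓ 0111✓ 1001✓ 1010✓ 1011✓ 1100✓ 1101✓
Round 1: -001✓ -010✓ -011✓ -101✓ 0-01✓ 0-11✓ 00-1✓ 001-✓ 01-1✓ 1-01✓ 10-1✓ 101-✓ 110-
Round 2: --01 -0-1 -01- 0--1
PIs = {--01, -0-1, -01-, 0--1, 110-}
Coverage chart:
  m1: --01,-0-1,0--1
  m2: -01- ←essential
  m3: -0-1,-01-,0--1
  m5: --01,0--1
  m9: --01,-0-1
  m10: -01- ←essential
  m11: -0-1,-01-
Essential: -01-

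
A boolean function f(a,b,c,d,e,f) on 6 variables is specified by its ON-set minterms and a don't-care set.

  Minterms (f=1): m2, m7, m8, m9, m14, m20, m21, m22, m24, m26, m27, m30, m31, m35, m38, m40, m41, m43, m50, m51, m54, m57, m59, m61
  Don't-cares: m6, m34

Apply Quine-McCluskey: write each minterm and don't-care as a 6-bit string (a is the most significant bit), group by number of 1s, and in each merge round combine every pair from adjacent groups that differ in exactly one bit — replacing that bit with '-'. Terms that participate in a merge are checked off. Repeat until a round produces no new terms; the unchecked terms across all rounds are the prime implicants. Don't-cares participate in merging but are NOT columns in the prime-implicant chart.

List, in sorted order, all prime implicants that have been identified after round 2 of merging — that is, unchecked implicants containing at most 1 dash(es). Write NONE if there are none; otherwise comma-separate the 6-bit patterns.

Round 0: 000010✓ 000110✓ 000111✓ 001000✓ 001001✓ 001110✓ 010100✓ 010101✓ 010110✓ 011000✓ 011010✓ 011011✓ 011110✓ 011111✓ 100010✓ 100011✓ 100110✓ 101000✓ 101001✓ 101011✓ 110010✓ 110011✓ 110110✓ 111001✓ 111011✓ 111101✓
Round 1: -00010✓ -00110✓ -01000✓ -01001✓ -10110✓ -11011 0-0110✓ 0-1000 0-1110✓ 00-110✓ 000-10✓ 00011- 00100-✓ 01-110✓ 0101-0 01010- 011-10✓ 011-11✓ 0110-0 01101-✓ 01111-✓ 1-0010✓ 1-0011✓ 1-0110✓ 1-1001✓ 1-1011✓ 10-011✓ 100-10✓ 10001-✓ 1010-1✓ 10100-✓ 11-011✓ 110-10✓ 11001-✓ 111-01 1110-1✓
Round 2: --0110 -00-10 -0100- 0--110 011-1- 1--011 1-0-10 1-001- 1-10-1
PIs = {--0110, -00-10, -0100-, -11011, 0--110, 0-1000, 00011-, 0101-0, 01010-, 011-1-, 0110-0, 1--011, 1-0-10, 1-001-, 1-10-1, 111-01}

-11011, 0-1000, 00011-, 0101-0, 01010-, 0110-0, 111-01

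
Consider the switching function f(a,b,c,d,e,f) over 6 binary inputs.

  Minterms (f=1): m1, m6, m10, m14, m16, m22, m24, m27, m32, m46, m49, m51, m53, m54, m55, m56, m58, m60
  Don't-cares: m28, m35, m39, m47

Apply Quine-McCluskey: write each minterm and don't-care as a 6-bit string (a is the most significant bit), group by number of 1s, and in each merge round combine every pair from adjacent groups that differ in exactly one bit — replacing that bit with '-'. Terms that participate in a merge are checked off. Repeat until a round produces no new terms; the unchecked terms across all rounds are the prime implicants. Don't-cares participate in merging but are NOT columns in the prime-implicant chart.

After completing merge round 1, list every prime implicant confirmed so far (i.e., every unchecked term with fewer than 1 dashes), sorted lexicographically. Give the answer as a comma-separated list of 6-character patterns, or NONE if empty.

Round 0: 000001 000110✓ 001010✓ 001110✓ 010000✓ 010110✓ 011000✓ 011011 011100✓ 100000 100011✓ 100111✓ 101110✓ 101111✓ 110001✓ 110011✓ 110101✓ 110110✓ 110111✓ 111000✓ 111010✓ 111100✓
Round 1: -01110 -10110 -11000✓ -11100✓ 0-0110 00-110 001-10 01-000 011-00✓ 1-0011✓ 1-0111✓ 10-111 100-11✓ 10111- 110-01✓ 110-11✓ 1100-1✓ 1101-1✓ 11011- 111-00✓ 1110-0
Round 2: -11-00 1-0-11 110--1
PIs = {-01110, -10110, -11-00, 0-0110, 00-110, 000001, 001-10, 01-000, 011011, 1-0-11, 10-111, 100000, 10111-, 110--1, 11011-, 1110-0}

000001, 011011, 100000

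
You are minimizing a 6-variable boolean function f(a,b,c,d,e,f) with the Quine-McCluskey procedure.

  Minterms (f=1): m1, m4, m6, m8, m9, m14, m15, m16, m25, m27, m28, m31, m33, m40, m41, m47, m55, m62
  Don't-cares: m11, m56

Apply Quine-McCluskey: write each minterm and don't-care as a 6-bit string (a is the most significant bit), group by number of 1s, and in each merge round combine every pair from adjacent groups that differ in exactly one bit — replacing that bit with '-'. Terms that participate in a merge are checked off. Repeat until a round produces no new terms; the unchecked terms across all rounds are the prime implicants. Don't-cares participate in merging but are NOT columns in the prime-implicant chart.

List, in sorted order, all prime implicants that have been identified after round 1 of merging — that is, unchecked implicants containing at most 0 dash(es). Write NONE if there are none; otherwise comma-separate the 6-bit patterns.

010000, 011100, 110111, 111110

[col 0] 000001*, 000100*, 000110*, 001000*, 001001*, 001011*, 001110*, 001111*, 010000, 011001*, 011011*, 011100, 011111*, 100001*, 101000*, 101001*, 101111*, 110111, 111000*, 111110
[col 1] -00001*, -01000*, -01001*, -01111, 0-1001*, 0-1011*, 0-1111*, 00-001*, 00-110, 0001-0, 001-11*, 0010-1*, 00100-*, 00111-, 011-11*, 0110-1*, 1-1000, 10-001*, 10100-*
[col 2] -0-001, -0100-, 0-1-11, 0-10-1
Prime implicants: -0-001, -0100-, -01111, 0-1-11, 0-10-1, 00-110, 0001-0, 00111-, 010000, 011100, 1-1000, 110111, 111110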